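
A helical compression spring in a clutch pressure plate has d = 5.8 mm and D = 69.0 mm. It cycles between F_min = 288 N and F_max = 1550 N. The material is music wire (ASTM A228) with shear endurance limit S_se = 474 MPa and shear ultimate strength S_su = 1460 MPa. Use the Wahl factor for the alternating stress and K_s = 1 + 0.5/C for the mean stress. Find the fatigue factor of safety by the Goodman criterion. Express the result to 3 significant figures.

0.517

C = D/d = 69.0/5.8 = 11.8966; K_W = (4C−1)/(4C−4)+0.615/C = 1.1205; K_s = 1+0.5/C = 1.0420
F_a = (F_max−F_min)/2 = 631 N; F_m = (F_max+F_min)/2 = 919 N
τ_a = K_W·8F_aD/(πd³) = 1.1205 × 568.24 = 636.73 MPa
τ_m = K_s·8F_mD/(πd³) = 1.0420 × 827.6 = 862.38 MPa
Goodman: 1/n_f = τ_a/S_se + τ_m/S_su = 636.73/474 + 862.38/1460 = 1.34331 + 0.59067 = 1.934
n_f = 1/1.934 = 0.5171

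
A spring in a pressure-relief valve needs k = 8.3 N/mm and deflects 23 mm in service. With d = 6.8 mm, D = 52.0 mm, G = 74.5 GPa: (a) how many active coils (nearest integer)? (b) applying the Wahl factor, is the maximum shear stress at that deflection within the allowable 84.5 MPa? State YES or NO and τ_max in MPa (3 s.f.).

(a) 17 coils; (b) NO, τ_max = 96.3 MPa

N_a = Gd⁴/(8D³k) = (74.5×10³)(6.8⁴)/(8·52.0³·8.3) = 17.06 → N_a = 17
Actual rate k = Gd⁴/(8D³·17) = 8.33 N/mm
Working load F = kδ = 8.33·23 = 191.59 N
C = 52.0/6.8 = 7.6471; K_W = (4C−1)/(4C−4)+0.615/C = 1.1933
τ_max = K_W·8FD/(πd³) = 1.1933·80.684 = 96.277 MPa
τ_max > 84.5 MPa → exceeds allowable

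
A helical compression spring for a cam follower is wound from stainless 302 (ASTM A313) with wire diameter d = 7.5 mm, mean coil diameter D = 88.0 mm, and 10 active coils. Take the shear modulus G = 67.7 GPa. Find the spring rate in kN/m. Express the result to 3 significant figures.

k = Gd⁴/(8D³N_a) = (67.7×10³ × 7.5⁴) / (8 × 88.0³ × 10)
  = 2.14207e+08 / 5.45178e+07 = 3.9291 N/mm

3.93 kN/m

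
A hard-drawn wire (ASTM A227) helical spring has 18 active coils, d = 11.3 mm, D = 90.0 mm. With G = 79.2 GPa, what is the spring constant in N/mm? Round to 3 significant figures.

12.3 N/mm

k = Gd⁴/(8D³N_a) = (79.2×10³ × 11.3⁴) / (8 × 90.0³ × 18)
  = 1.29134e+09 / 1.04976e+08 = 12.301 N/mm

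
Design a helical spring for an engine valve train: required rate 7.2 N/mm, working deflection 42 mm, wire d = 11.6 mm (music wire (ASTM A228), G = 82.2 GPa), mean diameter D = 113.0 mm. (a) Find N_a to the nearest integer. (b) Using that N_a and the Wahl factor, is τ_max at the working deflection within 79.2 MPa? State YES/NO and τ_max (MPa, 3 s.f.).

(a) 18 coils; (b) YES, τ_max = 63.7 MPa

N_a = Gd⁴/(8D³k) = (82.2×10³)(11.6⁴)/(8·113.0³·7.2) = 17.91 → N_a = 18
Actual rate k = Gd⁴/(8D³·18) = 7.1632 N/mm
Working load F = kδ = 7.1632·42 = 300.85 N
C = 113.0/11.6 = 9.7414; K_W = (4C−1)/(4C−4)+0.615/C = 1.1489
τ_max = K_W·8FD/(πd³) = 1.1489·55.463 = 63.723 MPa
τ_max ≤ 79.2 MPa → acceptable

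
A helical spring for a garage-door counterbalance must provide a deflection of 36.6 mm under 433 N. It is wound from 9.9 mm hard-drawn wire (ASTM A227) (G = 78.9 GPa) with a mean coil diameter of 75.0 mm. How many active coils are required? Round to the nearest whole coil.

Required rate k = F/δ = 433/36.6 = 11.831 N/mm
N_a = Gd⁴/(8D³k) = (78.9×10³ × 9.9⁴)/(8 × 75.0³ × 11.831)
    = 7.5791e+08 / 3.99283e+07 = 18.98 → 19 coils

19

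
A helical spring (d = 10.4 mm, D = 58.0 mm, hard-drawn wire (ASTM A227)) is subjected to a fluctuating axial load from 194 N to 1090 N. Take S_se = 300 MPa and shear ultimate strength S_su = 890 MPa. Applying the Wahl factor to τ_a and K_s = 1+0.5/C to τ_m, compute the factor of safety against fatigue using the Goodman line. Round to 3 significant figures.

C = D/d = 58.0/10.4 = 5.5769; K_W = (4C−1)/(4C−4)+0.615/C = 1.2741; K_s = 1+0.5/C = 1.0897
F_a = (F_max−F_min)/2 = 448 N; F_m = (F_max+F_min)/2 = 642 N
τ_a = K_W·8F_aD/(πd³) = 1.2741 × 58.823 = 74.949 MPa
τ_m = K_s·8F_mD/(πd³) = 1.0897 × 84.295 = 91.853 MPa
Goodman: 1/n_f = τ_a/S_se + τ_m/S_su = 74.949/300 + 91.853/890 = 0.24983 + 0.10321 = 0.35303
n_f = 1/0.35303 = 2.833

2.83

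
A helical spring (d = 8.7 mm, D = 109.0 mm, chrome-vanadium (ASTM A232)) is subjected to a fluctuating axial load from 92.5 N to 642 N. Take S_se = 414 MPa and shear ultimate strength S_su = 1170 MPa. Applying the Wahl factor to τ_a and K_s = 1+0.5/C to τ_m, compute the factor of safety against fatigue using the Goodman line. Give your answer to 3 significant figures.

C = D/d = 109.0/8.7 = 12.5287; K_W = (4C−1)/(4C−4)+0.615/C = 1.1141; K_s = 1+0.5/C = 1.0399
F_a = (F_max−F_min)/2 = 274.75 N; F_m = (F_max+F_min)/2 = 367.25 N
τ_a = K_W·8F_aD/(πd³) = 1.1141 × 115.81 = 129.03 MPa
τ_m = K_s·8F_mD/(πd³) = 1.0399 × 154.8 = 160.98 MPa
Goodman: 1/n_f = τ_a/S_se + τ_m/S_su = 129.03/414 + 160.98/1170 = 0.31166 + 0.13759 = 0.44925
n_f = 1/0.44925 = 2.226

2.23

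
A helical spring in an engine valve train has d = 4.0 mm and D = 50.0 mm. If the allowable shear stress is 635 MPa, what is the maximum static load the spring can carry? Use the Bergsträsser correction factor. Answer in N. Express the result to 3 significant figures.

288 N

C = D/d = 50.0/4.0 = 12.5000
K_B = (4C+2)/(4C−3) = 52.000/47.000 = 1.1064
τ_max = K·8FD/(πd³) → F_max = τ_allow·πd³/(8DK)
F_max = 635·π·4.0³/(8·50.0·1.1064) = 1.2767e+05/442.55 = 288.49 N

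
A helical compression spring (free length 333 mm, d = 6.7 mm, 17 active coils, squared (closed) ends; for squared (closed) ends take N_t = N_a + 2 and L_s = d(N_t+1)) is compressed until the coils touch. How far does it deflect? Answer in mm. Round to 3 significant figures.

199 mm

N_t = 19; L_s = 6.7·20 = 134 mm
δ_solid = L₀ − L_s = 333 − 134 = 199 mm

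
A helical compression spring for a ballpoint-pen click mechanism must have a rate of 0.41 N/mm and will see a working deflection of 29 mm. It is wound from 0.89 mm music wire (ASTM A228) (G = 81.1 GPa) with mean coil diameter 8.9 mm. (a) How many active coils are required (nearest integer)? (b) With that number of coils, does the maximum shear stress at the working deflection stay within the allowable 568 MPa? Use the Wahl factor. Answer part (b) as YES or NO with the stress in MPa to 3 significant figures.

N_a = Gd⁴/(8D³k) = (81.1×10³)(0.89⁴)/(8·8.9³·0.41) = 22.01 → N_a = 22
Actual rate k = Gd⁴/(8D³·22) = 0.41011 N/mm
Working load F = kδ = 0.41011·29 = 11.893 N
C = 8.9/0.89 = 10.0000; K_W = (4C−1)/(4C−4)+0.615/C = 1.1448
τ_max = K_W·8FD/(πd³) = 1.1448·382.35 = 437.72 MPa
τ_max ≤ 568 MPa → acceptable

(a) 22 coils; (b) YES, τ_max = 438 MPa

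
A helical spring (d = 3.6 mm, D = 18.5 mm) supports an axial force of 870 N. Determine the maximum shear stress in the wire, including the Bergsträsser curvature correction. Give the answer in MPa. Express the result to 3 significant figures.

1130 MPa

Spring index C = D/d = 18.5/3.6 = 5.1389
K_B = (4C+2)/(4C−3) = 22.556/17.556 = 1.2848
τ₀ = 8FD/(πd³) = 8·870·18.5/(π·3.6³) = 128760/146.57 = 878.46 MPa
τ_max = K·τ₀ = 1.2848 × 878.46 = 1128.7 MPa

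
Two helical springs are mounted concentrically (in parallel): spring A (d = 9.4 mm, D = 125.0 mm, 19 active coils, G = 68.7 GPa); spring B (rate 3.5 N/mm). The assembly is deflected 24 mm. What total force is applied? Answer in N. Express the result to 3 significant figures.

k_A = Gd⁴/(8D³N_a) = (68.7×10³)(9.4⁴)/(8·125.0³·19) = 1.8067 N/mm
Parallel: k_eq = 1.8067 + 3.5 = 5.3067 N/mm
F = k_eq·δ = 5.3067·24 = 127.36 N

127 N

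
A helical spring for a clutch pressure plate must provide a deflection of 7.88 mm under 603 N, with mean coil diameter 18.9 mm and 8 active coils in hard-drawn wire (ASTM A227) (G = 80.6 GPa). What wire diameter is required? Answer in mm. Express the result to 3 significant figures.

4.50 mm

Required rate k = F/δ = 603/7.88 = 76.523 N/mm
d = (8D³N_a·k / G)^(1/4) = (8·18.9³·8·76.523 / (80.6×10³))^0.25
  = (410.22)^0.25 = 4.5004 mm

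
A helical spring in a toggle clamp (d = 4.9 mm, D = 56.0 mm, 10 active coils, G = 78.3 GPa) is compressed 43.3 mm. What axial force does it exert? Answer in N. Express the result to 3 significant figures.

k = Gd⁴/(8D³N_a) = (78.3×10³)(4.9⁴)/(8·56.0³·10) = 3.2129 N/mm
F = k·δ = 3.2129 × 43.3 = 139.12 N

139 N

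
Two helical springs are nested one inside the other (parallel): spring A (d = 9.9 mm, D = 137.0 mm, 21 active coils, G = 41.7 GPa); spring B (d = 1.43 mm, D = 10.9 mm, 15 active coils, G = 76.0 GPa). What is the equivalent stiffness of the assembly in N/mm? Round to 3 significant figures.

2.97 N/mm

k_A = Gd⁴/(8D³N_a) = (41.7×10³)(9.9⁴)/(8·137.0³·21) = 0.92727 N/mm
k_B = Gd⁴/(8D³N_a) = (76.0×10³)(1.43⁴)/(8·10.9³·15) = 2.045 N/mm
Parallel: k_eq = 0.92727 + 2.045 = 2.9723 N/mm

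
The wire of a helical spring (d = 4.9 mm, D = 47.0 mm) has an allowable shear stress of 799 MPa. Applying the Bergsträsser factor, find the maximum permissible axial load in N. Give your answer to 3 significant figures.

C = D/d = 47.0/4.9 = 9.5918
K_B = (4C+2)/(4C−3) = 40.367/35.367 = 1.1414
τ_max = K·8FD/(πd³) → F_max = τ_allow·πd³/(8DK)
F_max = 799·π·4.9³/(8·47.0·1.1414) = 2.9531e+05/429.16 = 688.13 N

688 N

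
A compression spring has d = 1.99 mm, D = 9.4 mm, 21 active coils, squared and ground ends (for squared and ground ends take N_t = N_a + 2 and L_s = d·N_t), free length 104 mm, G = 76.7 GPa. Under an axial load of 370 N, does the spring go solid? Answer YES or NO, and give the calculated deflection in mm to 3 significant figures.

NO, δ = 42.9 mm

k = Gd⁴/(8D³N_a) = (76.7×10³)(1.99⁴)/(8·9.4³·21) = 8.6202 N/mm
N_t = 23; L_s = 1.99·23 = 45.77 mm; δ_solid = L₀ − L_s = 104 − 45.77 = 58.23 mm
δ = F/k = 370/8.6202 = 42.923 mm
δ < δ_solid → spring does not go solid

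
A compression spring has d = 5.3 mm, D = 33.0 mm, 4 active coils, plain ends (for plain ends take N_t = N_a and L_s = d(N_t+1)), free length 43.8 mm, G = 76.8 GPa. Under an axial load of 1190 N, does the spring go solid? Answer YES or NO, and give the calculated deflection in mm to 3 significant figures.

k = Gd⁴/(8D³N_a) = (76.8×10³)(5.3⁴)/(8·33.0³·4) = 52.695 N/mm
N_t = 4; L_s = 5.3·5 = 26.5 mm; δ_solid = L₀ − L_s = 43.8 − 26.5 = 17.3 mm
δ = F/k = 1190/52.695 = 22.583 mm
δ ≥ δ_solid → spring goes solid

YES, δ = 22.6 mm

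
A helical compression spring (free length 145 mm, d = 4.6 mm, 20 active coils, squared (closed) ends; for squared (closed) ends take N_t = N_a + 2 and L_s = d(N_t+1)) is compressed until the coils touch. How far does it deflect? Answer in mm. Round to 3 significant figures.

39.2 mm

N_t = 22; L_s = 4.6·23 = 105.8 mm
δ_solid = L₀ − L_s = 145 − 105.8 = 39.2 mm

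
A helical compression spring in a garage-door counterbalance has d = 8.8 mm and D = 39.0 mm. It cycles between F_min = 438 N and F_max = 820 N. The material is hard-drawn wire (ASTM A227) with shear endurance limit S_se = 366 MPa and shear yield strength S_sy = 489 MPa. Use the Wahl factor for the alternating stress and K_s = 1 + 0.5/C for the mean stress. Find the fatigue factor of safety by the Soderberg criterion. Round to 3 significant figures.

3.21

C = D/d = 39.0/8.8 = 4.4318; K_W = (4C−1)/(4C−4)+0.615/C = 1.3573; K_s = 1+0.5/C = 1.1128
F_a = (F_max−F_min)/2 = 191 N; F_m = (F_max+F_min)/2 = 629 N
τ_a = K_W·8F_aD/(πd³) = 1.3573 × 27.835 = 37.781 MPa
τ_m = K_s·8F_mD/(πd³) = 1.1128 × 91.666 = 102.01 MPa
Soderberg: 1/n_f = τ_a/S_se + τ_m/S_sy = 37.781/366 + 102.01/489 = 0.10323 + 0.20860 = 0.31183
n_f = 1/0.31183 = 3.207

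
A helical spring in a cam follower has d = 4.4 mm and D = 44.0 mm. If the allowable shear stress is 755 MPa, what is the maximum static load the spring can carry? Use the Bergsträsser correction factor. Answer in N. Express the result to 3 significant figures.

C = D/d = 44.0/4.4 = 10.0000
K_B = (4C+2)/(4C−3) = 42.000/37.000 = 1.1351
τ_max = K·8FD/(πd³) → F_max = τ_allow·πd³/(8DK)
F_max = 755·π·4.4³/(8·44.0·1.1351) = 2.0205e+05/399.57 = 505.67 N

506 N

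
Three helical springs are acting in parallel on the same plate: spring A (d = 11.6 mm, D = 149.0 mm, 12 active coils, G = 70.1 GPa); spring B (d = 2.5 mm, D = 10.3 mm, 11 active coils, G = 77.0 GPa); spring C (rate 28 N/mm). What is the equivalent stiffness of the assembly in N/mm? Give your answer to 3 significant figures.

63.3 N/mm

k_A = Gd⁴/(8D³N_a) = (70.1×10³)(11.6⁴)/(8·149.0³·12) = 3.9969 N/mm
k_B = Gd⁴/(8D³N_a) = (77.0×10³)(2.5⁴)/(8·10.3³·11) = 31.279 N/mm
Parallel: k_eq = 3.9969 + 31.279 + 28 = 63.276 N/mm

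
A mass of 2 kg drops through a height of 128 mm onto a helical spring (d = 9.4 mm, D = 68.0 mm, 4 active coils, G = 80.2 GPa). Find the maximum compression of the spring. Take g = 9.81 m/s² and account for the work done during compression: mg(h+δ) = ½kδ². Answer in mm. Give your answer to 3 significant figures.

k = Gd⁴/(8D³N_a) = (80.2×10³)(9.4⁴)/(8·68.0³·4) = 62.231 N/mm
W = mg = 2 × 9.81 = 19.62 N
½kδ² − Wδ − Wh = 0 → δ = (W + √(W² + 2kWh))/k
δ = (19.62 + √(384.94 + 312571))/62.231 = (19.62 + 559.42)/62.231 = 9.3047 mm

9.30 mm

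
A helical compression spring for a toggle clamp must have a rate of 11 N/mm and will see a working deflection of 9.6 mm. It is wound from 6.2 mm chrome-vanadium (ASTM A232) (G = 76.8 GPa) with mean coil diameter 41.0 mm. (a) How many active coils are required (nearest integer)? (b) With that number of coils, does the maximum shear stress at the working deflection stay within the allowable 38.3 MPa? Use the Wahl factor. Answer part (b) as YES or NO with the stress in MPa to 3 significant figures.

(a) 19 coils; (b) NO, τ_max = 55.9 MPa

N_a = Gd⁴/(8D³k) = (76.8×10³)(6.2⁴)/(8·41.0³·11) = 18.71 → N_a = 19
Actual rate k = Gd⁴/(8D³·19) = 10.833 N/mm
Working load F = kδ = 10.833·9.6 = 103.99 N
C = 41.0/6.2 = 6.6129; K_W = (4C−1)/(4C−4)+0.615/C = 1.2266
τ_max = K_W·8FD/(πd³) = 1.2266·45.557 = 55.881 MPa
τ_max > 38.3 MPa → exceeds allowable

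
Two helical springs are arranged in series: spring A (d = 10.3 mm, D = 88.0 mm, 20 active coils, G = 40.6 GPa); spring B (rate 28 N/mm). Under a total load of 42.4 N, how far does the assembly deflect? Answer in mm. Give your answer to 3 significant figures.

k_A = Gd⁴/(8D³N_a) = (40.6×10³)(10.3⁴)/(8·88.0³·20) = 4.1909 N/mm
Series: 1/k_eq = 1/4.1909 + 1/28 = 0.27433; k_eq = 3.6453 N/mm
δ = F/k_eq = 42.4/3.6453 = 11.631 mm

11.6 mm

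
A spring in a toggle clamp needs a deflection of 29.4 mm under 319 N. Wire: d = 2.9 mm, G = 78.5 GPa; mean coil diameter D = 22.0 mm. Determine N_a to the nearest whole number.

6

Required rate k = F/δ = 319/29.4 = 10.85 N/mm
N_a = Gd⁴/(8D³k) = (78.5×10³ × 2.9⁴)/(8 × 22.0³ × 10.85)
    = 5.55216e+06 / 924275 = 6.007 → 6 coils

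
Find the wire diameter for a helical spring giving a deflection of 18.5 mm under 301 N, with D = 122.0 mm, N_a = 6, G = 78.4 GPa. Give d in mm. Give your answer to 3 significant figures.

Required rate k = F/δ = 301/18.5 = 16.27 N/mm
d = (8D³N_a·k / G)^(1/4) = (8·122.0³·6·16.27 / (78.4×10³))^0.25
  = (18088)^0.25 = 11.5971 mm

11.6 mm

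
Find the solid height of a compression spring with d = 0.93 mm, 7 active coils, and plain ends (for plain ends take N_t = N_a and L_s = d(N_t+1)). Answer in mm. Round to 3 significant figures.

plain ends: N_t = N_a = 7
L_s = d·(N_t+1) = 0.93 × 8 = 7.44 mm

7.44 mm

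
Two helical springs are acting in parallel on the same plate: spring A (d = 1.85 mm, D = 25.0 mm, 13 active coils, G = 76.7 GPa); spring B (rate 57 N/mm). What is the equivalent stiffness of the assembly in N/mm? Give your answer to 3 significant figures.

57.6 N/mm

k_A = Gd⁴/(8D³N_a) = (76.7×10³)(1.85⁴)/(8·25.0³·13) = 0.55288 N/mm
Parallel: k_eq = 0.55288 + 57 = 57.553 N/mm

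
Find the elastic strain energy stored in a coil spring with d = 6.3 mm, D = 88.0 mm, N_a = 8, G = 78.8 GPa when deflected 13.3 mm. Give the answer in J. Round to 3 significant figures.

0.252 J

k = Gd⁴/(8D³N_a) = (78.8×10³)(6.3⁴)/(8·88.0³·8) = 2.8462 N/mm
U = ½kδ² = 0.5 × 2.8462 × 13.3² = 251.73 N·mm = 0.25173 J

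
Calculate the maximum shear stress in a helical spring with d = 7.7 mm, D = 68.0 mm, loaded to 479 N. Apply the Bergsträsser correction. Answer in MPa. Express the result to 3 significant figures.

210 MPa

Spring index C = D/d = 68.0/7.7 = 8.8312
K_B = (4C+2)/(4C−3) = 37.325/32.325 = 1.1547
τ₀ = 8FD/(πd³) = 8·479·68.0/(π·7.7³) = 260576/1434.2 = 181.68 MPa
τ_max = K·τ₀ = 1.1547 × 181.68 = 209.78 MPa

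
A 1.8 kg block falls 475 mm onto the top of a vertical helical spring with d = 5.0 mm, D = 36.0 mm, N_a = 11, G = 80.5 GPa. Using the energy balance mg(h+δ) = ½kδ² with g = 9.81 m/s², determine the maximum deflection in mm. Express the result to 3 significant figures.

38.5 mm

k = Gd⁴/(8D³N_a) = (80.5×10³)(5.0⁴)/(8·36.0³·11) = 12.254 N/mm
W = mg = 1.8 × 9.81 = 17.658 N
½kδ² − Wδ − Wh = 0 → δ = (W + √(W² + 2kWh))/k
δ = (17.658 + √(311.8 + 205566))/12.254 = (17.658 + 453.74)/12.254 = 38.468 mm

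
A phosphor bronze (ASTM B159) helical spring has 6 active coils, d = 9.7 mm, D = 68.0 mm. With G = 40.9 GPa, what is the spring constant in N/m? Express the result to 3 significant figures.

k = Gd⁴/(8D³N_a) = (40.9×10³ × 9.7⁴) / (8 × 68.0³ × 6)
  = 3.62085e+08 / 1.50927e+07 = 23.991 N/mm = 23991 N/m

24000 N/m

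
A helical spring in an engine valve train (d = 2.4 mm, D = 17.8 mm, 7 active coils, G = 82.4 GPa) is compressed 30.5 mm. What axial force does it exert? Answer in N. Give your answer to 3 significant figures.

264 N

k = Gd⁴/(8D³N_a) = (82.4×10³)(2.4⁴)/(8·17.8³·7) = 8.6561 N/mm
F = k·δ = 8.6561 × 30.5 = 264.01 N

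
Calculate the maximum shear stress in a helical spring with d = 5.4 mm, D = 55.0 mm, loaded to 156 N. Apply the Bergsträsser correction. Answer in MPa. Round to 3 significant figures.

157 MPa

Spring index C = D/d = 55.0/5.4 = 10.1852
K_B = (4C+2)/(4C−3) = 42.741/37.741 = 1.1325
τ₀ = 8FD/(πd³) = 8·156·55.0/(π·5.4³) = 68640/494.69 = 138.75 MPa
τ_max = K·τ₀ = 1.1325 × 138.75 = 157.14 MPa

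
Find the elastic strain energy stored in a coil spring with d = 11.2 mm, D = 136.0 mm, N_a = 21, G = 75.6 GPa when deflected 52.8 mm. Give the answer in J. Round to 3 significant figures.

3.92 J

k = Gd⁴/(8D³N_a) = (75.6×10³)(11.2⁴)/(8·136.0³·21) = 2.8149 N/mm
U = ½kδ² = 0.5 × 2.8149 × 52.8² = 3923.8 N·mm = 3.9238 J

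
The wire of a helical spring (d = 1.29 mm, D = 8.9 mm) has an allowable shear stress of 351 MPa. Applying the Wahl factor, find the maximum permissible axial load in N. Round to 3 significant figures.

C = D/d = 8.9/1.29 = 6.8992
K_W = (4C−1)/(4C−4) + 0.615/C = 26.597/23.597 + 0.0891 = 1.2163
τ_max = K·8FD/(πd³) → F_max = τ_allow·πd³/(8DK)
F_max = 351·π·1.29³/(8·8.9·1.2163) = 2367.2/86.599 = 27.335 N

27.3 N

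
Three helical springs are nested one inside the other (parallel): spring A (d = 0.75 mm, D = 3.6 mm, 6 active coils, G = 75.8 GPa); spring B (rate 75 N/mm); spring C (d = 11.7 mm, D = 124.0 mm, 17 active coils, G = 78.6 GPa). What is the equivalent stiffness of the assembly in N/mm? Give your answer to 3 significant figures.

91.4 N/mm

k_A = Gd⁴/(8D³N_a) = (75.8×10³)(0.75⁴)/(8·3.6³·6) = 10.709 N/mm
k_C = Gd⁴/(8D³N_a) = (78.6×10³)(11.7⁴)/(8·124.0³·17) = 5.6802 N/mm
Parallel: k_eq = 10.709 + 75 + 5.6802 = 91.39 N/mm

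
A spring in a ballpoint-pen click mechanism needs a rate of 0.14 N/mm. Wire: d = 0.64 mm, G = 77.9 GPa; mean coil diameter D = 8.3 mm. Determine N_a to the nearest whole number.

20

N_a = Gd⁴/(8D³k) = (77.9×10³ × 0.64⁴)/(8 × 8.3³ × 0.14)
    = 13069.5 / 640.401 = 20.41 → 20 coils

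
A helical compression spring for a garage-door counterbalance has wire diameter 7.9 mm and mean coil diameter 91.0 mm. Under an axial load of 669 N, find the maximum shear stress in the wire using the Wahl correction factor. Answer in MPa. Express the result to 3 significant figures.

354 MPa

Spring index C = D/d = 91.0/7.9 = 11.5190
K_W = (4C−1)/(4C−4) + 0.615/C = 45.076/42.076 + 0.0534 = 1.1247
τ₀ = 8FD/(πd³) = 8·669·91.0/(π·7.9³) = 487032/1548.9 = 314.43 MPa
τ_max = K·τ₀ = 1.1247 × 314.43 = 353.64 MPa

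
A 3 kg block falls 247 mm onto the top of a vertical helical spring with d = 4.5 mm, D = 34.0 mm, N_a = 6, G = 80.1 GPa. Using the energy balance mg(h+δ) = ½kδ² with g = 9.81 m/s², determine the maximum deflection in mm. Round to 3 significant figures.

k = Gd⁴/(8D³N_a) = (80.1×10³)(4.5⁴)/(8·34.0³·6) = 17.41 N/mm
W = mg = 3 × 9.81 = 29.43 N
½kδ² − Wδ − Wh = 0 → δ = (W + √(W² + 2kWh))/k
δ = (29.43 + √(866.12 + 253117))/17.41 = (29.43 + 503.97)/17.41 = 30.637 mm

30.6 mm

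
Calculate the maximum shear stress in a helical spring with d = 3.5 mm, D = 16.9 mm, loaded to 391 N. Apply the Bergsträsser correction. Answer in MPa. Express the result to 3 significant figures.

513 MPa

Spring index C = D/d = 16.9/3.5 = 4.8286
K_B = (4C+2)/(4C−3) = 21.314/16.314 = 1.3065
τ₀ = 8FD/(πd³) = 8·391·16.9/(π·3.5³) = 52863.2/134.7 = 392.46 MPa
τ_max = K·τ₀ = 1.3065 × 392.46 = 512.75 MPa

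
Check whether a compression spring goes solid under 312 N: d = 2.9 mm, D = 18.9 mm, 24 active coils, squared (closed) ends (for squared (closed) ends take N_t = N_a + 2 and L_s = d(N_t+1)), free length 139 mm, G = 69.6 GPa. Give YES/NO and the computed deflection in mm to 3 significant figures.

k = Gd⁴/(8D³N_a) = (69.6×10³)(2.9⁴)/(8·18.9³·24) = 3.7976 N/mm
N_t = 26; L_s = 2.9·27 = 78.3 mm; δ_solid = L₀ − L_s = 139 − 78.3 = 60.7 mm
δ = F/k = 312/3.7976 = 82.156 mm
δ ≥ δ_solid → spring goes solid

YES, δ = 82.2 mm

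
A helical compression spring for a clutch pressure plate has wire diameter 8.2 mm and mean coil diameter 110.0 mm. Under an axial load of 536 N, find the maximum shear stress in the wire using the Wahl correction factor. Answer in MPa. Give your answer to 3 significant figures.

Spring index C = D/d = 110.0/8.2 = 13.4146
K_W = (4C−1)/(4C−4) + 0.615/C = 52.659/49.659 + 0.0458 = 1.1063
τ₀ = 8FD/(πd³) = 8·536·110.0/(π·8.2³) = 471680/1732.2 = 272.31 MPa
τ_max = K·τ₀ = 1.1063 × 272.31 = 301.24 MPa

301 MPa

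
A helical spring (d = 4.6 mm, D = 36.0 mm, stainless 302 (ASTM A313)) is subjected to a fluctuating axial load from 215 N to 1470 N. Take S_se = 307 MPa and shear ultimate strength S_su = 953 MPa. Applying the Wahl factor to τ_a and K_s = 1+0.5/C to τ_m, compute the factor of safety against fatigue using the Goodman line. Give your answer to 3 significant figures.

0.315

C = D/d = 36.0/4.6 = 7.8261; K_W = (4C−1)/(4C−4)+0.615/C = 1.1885; K_s = 1+0.5/C = 1.0639
F_a = (F_max−F_min)/2 = 627.5 N; F_m = (F_max+F_min)/2 = 842.5 N
τ_a = K_W·8F_aD/(πd³) = 1.1885 × 590.99 = 702.37 MPa
τ_m = K_s·8F_mD/(πd³) = 1.0639 × 793.49 = 844.18 MPa
Goodman: 1/n_f = τ_a/S_se + τ_m/S_su = 702.37/307 + 844.18/953 = 2.28785 + 0.88581 = 3.1737
n_f = 1/3.1737 = 0.3151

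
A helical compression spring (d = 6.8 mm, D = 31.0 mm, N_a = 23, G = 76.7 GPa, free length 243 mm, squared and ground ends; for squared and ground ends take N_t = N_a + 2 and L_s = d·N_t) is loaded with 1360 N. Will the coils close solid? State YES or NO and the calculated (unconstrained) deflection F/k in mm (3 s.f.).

k = Gd⁴/(8D³N_a) = (76.7×10³)(6.8⁴)/(8·31.0³·23) = 29.918 N/mm
N_t = 25; L_s = 6.8·25 = 170 mm; δ_solid = L₀ − L_s = 243 − 170 = 73 mm
δ = F/k = 1360/29.918 = 45.458 mm
δ < δ_solid → spring does not go solid

NO, δ = 45.5 mm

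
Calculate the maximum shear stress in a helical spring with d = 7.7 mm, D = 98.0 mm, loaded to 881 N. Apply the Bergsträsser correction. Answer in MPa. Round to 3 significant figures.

532 MPa

Spring index C = D/d = 98.0/7.7 = 12.7273
K_B = (4C+2)/(4C−3) = 52.909/47.909 = 1.1044
τ₀ = 8FD/(πd³) = 8·881·98.0/(π·7.7³) = 690704/1434.2 = 481.58 MPa
τ_max = K·τ₀ = 1.1044 × 481.58 = 531.84 MPa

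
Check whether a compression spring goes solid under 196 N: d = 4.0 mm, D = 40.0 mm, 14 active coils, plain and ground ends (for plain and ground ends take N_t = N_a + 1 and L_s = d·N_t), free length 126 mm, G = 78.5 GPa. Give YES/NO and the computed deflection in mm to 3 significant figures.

k = Gd⁴/(8D³N_a) = (78.5×10³)(4.0⁴)/(8·40.0³·14) = 2.8036 N/mm
N_t = 15; L_s = 4.0·15 = 60 mm; δ_solid = L₀ − L_s = 126 − 60 = 66 mm
δ = F/k = 196/2.8036 = 69.911 mm
δ ≥ δ_solid → spring goes solid

YES, δ = 69.9 mm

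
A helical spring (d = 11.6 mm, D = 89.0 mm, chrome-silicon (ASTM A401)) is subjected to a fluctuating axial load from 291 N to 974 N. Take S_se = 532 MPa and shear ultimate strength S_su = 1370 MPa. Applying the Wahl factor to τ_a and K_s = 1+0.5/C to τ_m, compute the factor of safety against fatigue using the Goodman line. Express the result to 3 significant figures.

5.48

C = D/d = 89.0/11.6 = 7.6724; K_W = (4C−1)/(4C−4)+0.615/C = 1.1926; K_s = 1+0.5/C = 1.0652
F_a = (F_max−F_min)/2 = 341.5 N; F_m = (F_max+F_min)/2 = 632.5 N
τ_a = K_W·8F_aD/(πd³) = 1.1926 × 49.585 = 59.133 MPa
τ_m = K_s·8F_mD/(πd³) = 1.0652 × 91.837 = 97.822 MPa
Goodman: 1/n_f = τ_a/S_se + τ_m/S_su = 59.133/532 + 97.822/1370 = 0.11115 + 0.07140 = 0.18255
n_f = 1/0.18255 = 5.478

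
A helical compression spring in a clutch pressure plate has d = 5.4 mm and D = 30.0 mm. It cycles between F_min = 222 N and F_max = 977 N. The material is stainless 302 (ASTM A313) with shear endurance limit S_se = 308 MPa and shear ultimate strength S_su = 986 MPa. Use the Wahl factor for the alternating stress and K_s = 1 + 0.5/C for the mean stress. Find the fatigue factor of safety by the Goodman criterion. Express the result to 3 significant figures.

0.926

C = D/d = 30.0/5.4 = 5.5556; K_W = (4C−1)/(4C−4)+0.615/C = 1.2753; K_s = 1+0.5/C = 1.0900
F_a = (F_max−F_min)/2 = 377.5 N; F_m = (F_max+F_min)/2 = 599.5 N
τ_a = K_W·8F_aD/(πd³) = 1.2753 × 183.15 = 233.57 MPa
τ_m = K_s·8F_mD/(πd³) = 1.0900 × 290.85 = 317.03 MPa
Goodman: 1/n_f = τ_a/S_se + τ_m/S_su = 233.57/308 + 317.03/986 = 0.75835 + 0.32153 = 1.0799
n_f = 1/1.0799 = 0.926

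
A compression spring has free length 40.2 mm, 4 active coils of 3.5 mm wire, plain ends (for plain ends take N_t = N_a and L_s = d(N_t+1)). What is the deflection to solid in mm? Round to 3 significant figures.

N_t = 4; L_s = 3.5·5 = 17.5 mm
δ_solid = L₀ − L_s = 40.2 − 17.5 = 22.7 mm

22.7 mm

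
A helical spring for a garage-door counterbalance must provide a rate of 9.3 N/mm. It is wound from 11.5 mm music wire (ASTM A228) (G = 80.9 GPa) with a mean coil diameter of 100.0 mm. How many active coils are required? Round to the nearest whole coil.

19

N_a = Gd⁴/(8D³k) = (80.9×10³ × 11.5⁴)/(8 × 100.0³ × 9.3)
    = 1.41495e+09 / 7.44e+07 = 19.02 → 19 coils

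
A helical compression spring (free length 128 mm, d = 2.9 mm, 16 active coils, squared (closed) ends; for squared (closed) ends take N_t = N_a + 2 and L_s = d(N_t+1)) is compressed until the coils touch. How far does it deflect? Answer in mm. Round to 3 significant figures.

72.9 mm

N_t = 18; L_s = 2.9·19 = 55.1 mm
δ_solid = L₀ − L_s = 128 − 55.1 = 72.9 mm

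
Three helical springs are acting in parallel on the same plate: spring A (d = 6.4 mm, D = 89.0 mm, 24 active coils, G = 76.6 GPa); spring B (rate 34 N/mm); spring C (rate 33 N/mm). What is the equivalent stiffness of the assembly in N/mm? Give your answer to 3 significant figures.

k_A = Gd⁴/(8D³N_a) = (76.6×10³)(6.4⁴)/(8·89.0³·24) = 0.94946 N/mm
Parallel: k_eq = 0.94946 + 34 + 33 = 67.949 N/mm

67.9 N/mm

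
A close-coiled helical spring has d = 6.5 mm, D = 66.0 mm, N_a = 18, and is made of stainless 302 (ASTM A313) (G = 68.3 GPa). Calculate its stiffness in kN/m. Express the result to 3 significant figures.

2.94 kN/m

k = Gd⁴/(8D³N_a) = (68.3×10³ × 6.5⁴) / (8 × 66.0³ × 18)
  = 1.2192e+08 / 4.13994e+07 = 2.945 N/mm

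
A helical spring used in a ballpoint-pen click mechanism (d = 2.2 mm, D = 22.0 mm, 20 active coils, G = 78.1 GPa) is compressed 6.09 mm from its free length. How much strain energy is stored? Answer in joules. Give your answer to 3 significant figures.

0.0199 J

k = Gd⁴/(8D³N_a) = (78.1×10³)(2.2⁴)/(8·22.0³·20) = 1.0739 N/mm
U = ½kδ² = 0.5 × 1.0739 × 6.09² = 19.914 N·mm = 0.019914 J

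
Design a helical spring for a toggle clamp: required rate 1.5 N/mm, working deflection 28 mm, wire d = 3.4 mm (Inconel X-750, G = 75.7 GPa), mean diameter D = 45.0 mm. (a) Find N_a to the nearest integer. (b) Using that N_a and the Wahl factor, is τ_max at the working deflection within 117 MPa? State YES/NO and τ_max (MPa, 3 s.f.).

N_a = Gd⁴/(8D³k) = (75.7×10³)(3.4⁴)/(8·45.0³·1.5) = 9.251 → N_a = 9
Actual rate k = Gd⁴/(8D³·9) = 1.5418 N/mm
Working load F = kδ = 1.5418·28 = 43.172 N
C = 45.0/3.4 = 13.2353; K_W = (4C−1)/(4C−4)+0.615/C = 1.1078
τ_max = K_W·8FD/(πd³) = 1.1078·125.87 = 139.43 MPa
τ_max > 117 MPa → exceeds allowable

(a) 9 coils; (b) NO, τ_max = 139 MPa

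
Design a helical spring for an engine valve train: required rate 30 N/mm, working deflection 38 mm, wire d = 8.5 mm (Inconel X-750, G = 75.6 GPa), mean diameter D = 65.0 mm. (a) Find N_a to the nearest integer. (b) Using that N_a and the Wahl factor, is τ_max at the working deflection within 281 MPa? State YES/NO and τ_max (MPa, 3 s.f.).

(a) 6 coils; (b) NO, τ_max = 366 MPa

N_a = Gd⁴/(8D³k) = (75.6×10³)(8.5⁴)/(8·65.0³·30) = 5.988 → N_a = 6
Actual rate k = Gd⁴/(8D³·6) = 29.938 N/mm
Working load F = kδ = 29.938·38 = 1137.6 N
C = 65.0/8.5 = 7.6471; K_W = (4C−1)/(4C−4)+0.615/C = 1.1933
τ_max = K_W·8FD/(πd³) = 1.1933·306.62 = 365.87 MPa
τ_max > 281 MPa → exceeds allowable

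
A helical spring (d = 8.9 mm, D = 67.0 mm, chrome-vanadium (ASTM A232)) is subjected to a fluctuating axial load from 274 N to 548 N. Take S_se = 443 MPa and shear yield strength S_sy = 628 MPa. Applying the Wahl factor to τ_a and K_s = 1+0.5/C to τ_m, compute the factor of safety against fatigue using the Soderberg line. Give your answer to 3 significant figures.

C = D/d = 67.0/8.9 = 7.5281; K_W = (4C−1)/(4C−4)+0.615/C = 1.1966; K_s = 1+0.5/C = 1.0664
F_a = (F_max−F_min)/2 = 137 N; F_m = (F_max+F_min)/2 = 411 N
τ_a = K_W·8F_aD/(πd³) = 1.1966 × 33.156 = 39.674 MPa
τ_m = K_s·8F_mD/(πd³) = 1.0664 × 99.469 = 106.08 MPa
Soderberg: 1/n_f = τ_a/S_se + τ_m/S_sy = 39.674/443 + 106.08/628 = 0.08956 + 0.16891 = 0.25847
n_f = 1/0.25847 = 3.869

3.87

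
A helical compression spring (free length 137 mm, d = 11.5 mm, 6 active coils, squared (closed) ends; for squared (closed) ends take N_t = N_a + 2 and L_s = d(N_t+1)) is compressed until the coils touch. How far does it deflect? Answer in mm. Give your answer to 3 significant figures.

N_t = 8; L_s = 11.5·9 = 103.5 mm
δ_solid = L₀ − L_s = 137 − 103.5 = 33.5 mm

33.5 mm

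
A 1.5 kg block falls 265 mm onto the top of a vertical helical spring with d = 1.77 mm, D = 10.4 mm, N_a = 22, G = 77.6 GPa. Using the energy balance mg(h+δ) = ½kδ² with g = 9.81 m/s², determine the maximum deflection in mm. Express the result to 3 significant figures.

49.0 mm

k = Gd⁴/(8D³N_a) = (77.6×10³)(1.77⁴)/(8·10.4³·22) = 3.8472 N/mm
W = mg = 1.5 × 9.81 = 14.715 N
½kδ² − Wδ − Wh = 0 → δ = (W + √(W² + 2kWh))/k
δ = (14.715 + √(216.53 + 30003.9))/3.8472 = (14.715 + 173.84)/3.8472 = 49.011 mm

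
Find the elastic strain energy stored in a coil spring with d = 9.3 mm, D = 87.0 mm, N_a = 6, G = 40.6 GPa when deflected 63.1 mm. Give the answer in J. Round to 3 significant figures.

19.1 J

k = Gd⁴/(8D³N_a) = (40.6×10³)(9.3⁴)/(8·87.0³·6) = 9.6086 N/mm
U = ½kδ² = 0.5 × 9.6086 × 63.1² = 19129 N·mm = 19.129 J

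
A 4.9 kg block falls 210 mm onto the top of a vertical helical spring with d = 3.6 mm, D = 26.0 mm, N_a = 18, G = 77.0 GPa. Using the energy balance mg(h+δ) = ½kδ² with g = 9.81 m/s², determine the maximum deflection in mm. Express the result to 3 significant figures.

k = Gd⁴/(8D³N_a) = (77.0×10³)(3.6⁴)/(8·26.0³·18) = 5.11 N/mm
W = mg = 4.9 × 9.81 = 48.069 N
½kδ² − Wδ − Wh = 0 → δ = (W + √(W² + 2kWh))/k
δ = (48.069 + √(2310.6 + 103165))/5.11 = (48.069 + 324.77)/5.11 = 72.963 mm

73.0 mm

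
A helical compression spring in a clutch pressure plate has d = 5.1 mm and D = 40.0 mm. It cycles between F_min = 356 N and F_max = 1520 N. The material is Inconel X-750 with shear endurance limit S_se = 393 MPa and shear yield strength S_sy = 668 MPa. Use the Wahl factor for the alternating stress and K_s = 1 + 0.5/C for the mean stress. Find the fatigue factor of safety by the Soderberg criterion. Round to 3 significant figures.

C = D/d = 40.0/5.1 = 7.8431; K_W = (4C−1)/(4C−4)+0.615/C = 1.1880; K_s = 1+0.5/C = 1.0637
F_a = (F_max−F_min)/2 = 582 N; F_m = (F_max+F_min)/2 = 938 N
τ_a = K_W·8F_aD/(πd³) = 1.1880 × 446.9 = 530.92 MPa
τ_m = K_s·8F_mD/(πd³) = 1.0637 × 720.27 = 766.18 MPa
Soderberg: 1/n_f = τ_a/S_se + τ_m/S_sy = 530.92/393 + 766.18/668 = 1.35095 + 1.14698 = 2.4979
n_f = 1/2.4979 = 0.4003

0.400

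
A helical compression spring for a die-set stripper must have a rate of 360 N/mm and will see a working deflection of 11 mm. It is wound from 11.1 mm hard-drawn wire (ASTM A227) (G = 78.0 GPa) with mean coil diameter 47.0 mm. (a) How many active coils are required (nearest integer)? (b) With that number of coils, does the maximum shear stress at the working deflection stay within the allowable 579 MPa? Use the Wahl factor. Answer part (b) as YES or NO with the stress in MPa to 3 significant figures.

N_a = Gd⁴/(8D³k) = (78.0×10³)(11.1⁴)/(8·47.0³·360) = 3.96 → N_a = 4
Actual rate k = Gd⁴/(8D³·4) = 356.4 N/mm
Working load F = kδ = 356.4·11 = 3920.4 N
C = 47.0/11.1 = 4.2342; K_W = (4C−1)/(4C−4)+0.615/C = 1.3771
τ_max = K_W·8FD/(πd³) = 1.3771·343.09 = 472.48 MPa
τ_max ≤ 579 MPa → acceptable

(a) 4 coils; (b) YES, τ_max = 472 MPa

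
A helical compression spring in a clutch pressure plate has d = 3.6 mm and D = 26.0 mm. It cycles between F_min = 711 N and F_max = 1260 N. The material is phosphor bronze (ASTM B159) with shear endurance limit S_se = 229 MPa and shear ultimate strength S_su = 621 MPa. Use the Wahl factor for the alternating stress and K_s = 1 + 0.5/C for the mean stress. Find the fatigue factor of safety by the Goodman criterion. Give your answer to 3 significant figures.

0.224

C = D/d = 26.0/3.6 = 7.2222; K_W = (4C−1)/(4C−4)+0.615/C = 1.2057; K_s = 1+0.5/C = 1.0692
F_a = (F_max−F_min)/2 = 274.5 N; F_m = (F_max+F_min)/2 = 985.5 N
τ_a = K_W·8F_aD/(πd³) = 1.2057 × 389.54 = 469.66 MPa
τ_m = K_s·8F_mD/(πd³) = 1.0692 × 1398.5 = 1495.3 MPa
Goodman: 1/n_f = τ_a/S_se + τ_m/S_su = 469.66/229 + 1495.3/621 = 2.05092 + 2.40792 = 4.4588
n_f = 1/4.4588 = 0.2243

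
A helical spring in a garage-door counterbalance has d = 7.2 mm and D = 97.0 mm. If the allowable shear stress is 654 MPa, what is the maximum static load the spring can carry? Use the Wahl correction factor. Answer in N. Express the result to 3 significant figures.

C = D/d = 97.0/7.2 = 13.4722
K_W = (4C−1)/(4C−4) + 0.615/C = 52.889/49.889 + 0.0456 = 1.1058
τ_max = K·8FD/(πd³) → F_max = τ_allow·πd³/(8DK)
F_max = 654·π·7.2³/(8·97.0·1.1058) = 7.6688e+05/858.09 = 893.7 N

894 N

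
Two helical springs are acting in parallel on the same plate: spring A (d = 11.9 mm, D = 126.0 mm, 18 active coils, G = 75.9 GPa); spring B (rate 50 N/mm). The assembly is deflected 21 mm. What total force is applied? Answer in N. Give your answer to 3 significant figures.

k_A = Gd⁴/(8D³N_a) = (75.9×10³)(11.9⁴)/(8·126.0³·18) = 5.2839 N/mm
Parallel: k_eq = 5.2839 + 50 = 55.284 N/mm
F = k_eq·δ = 55.284·21 = 1161 N

1160 N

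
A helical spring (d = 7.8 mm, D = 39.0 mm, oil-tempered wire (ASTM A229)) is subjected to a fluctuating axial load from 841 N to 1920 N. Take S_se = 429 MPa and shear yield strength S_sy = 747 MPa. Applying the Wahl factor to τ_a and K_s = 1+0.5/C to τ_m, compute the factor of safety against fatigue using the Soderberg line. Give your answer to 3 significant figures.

C = D/d = 39.0/7.8 = 5.0000; K_W = (4C−1)/(4C−4)+0.615/C = 1.3105; K_s = 1+0.5/C = 1.1000
F_a = (F_max−F_min)/2 = 539.5 N; F_m = (F_max+F_min)/2 = 1380.5 N
τ_a = K_W·8F_aD/(πd³) = 1.3105 × 112.9 = 147.96 MPa
τ_m = K_s·8F_mD/(πd³) = 1.1000 × 288.91 = 317.8 MPa
Soderberg: 1/n_f = τ_a/S_se + τ_m/S_sy = 147.96/429 + 317.8/747 = 0.34490 + 0.42543 = 0.77033
n_f = 1/0.77033 = 1.298

1.30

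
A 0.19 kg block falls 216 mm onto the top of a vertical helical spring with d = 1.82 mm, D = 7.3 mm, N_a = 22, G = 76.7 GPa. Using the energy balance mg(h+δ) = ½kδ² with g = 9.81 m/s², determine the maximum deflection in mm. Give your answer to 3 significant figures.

k = Gd⁴/(8D³N_a) = (76.7×10³)(1.82⁴)/(8·7.3³·22) = 12.291 N/mm
W = mg = 0.19 × 9.81 = 1.8639 N
½kδ² − Wδ − Wh = 0 → δ = (W + √(W² + 2kWh))/k
δ = (1.8639 + √(3.4741 + 9897.06))/12.291 = (1.8639 + 99.501)/12.291 = 8.2469 mm

8.25 mm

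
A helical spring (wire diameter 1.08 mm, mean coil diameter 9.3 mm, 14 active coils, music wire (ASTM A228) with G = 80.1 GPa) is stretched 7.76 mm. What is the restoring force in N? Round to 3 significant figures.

9.39 N

k = Gd⁴/(8D³N_a) = (80.1×10³)(1.08⁴)/(8·9.3³·14) = 1.2097 N/mm
F = k·δ = 1.2097 × 7.76 = 9.3869 N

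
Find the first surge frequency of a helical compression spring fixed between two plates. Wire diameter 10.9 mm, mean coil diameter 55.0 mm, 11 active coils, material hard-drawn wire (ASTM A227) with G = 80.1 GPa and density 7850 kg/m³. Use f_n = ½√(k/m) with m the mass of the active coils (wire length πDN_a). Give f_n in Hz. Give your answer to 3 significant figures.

k = Gd⁴/(8D³N_a) = (80.1×10³)(10.9⁴)/(8·55.0³·11) = 77.227 N/mm = 77227 N/m
Wire length L = πDN_a = π·55.0·11 = 1900.7 mm
m = ρ·(πd²/4)·L = 7850 × 93.313×10⁻⁶ m² × 1.9007 m = 1.3923 kg
f_n = ½√(k/m) = 0.5·√(77227/1.3923) = 0.5·√(55469) = 117.76 Hz

118 Hz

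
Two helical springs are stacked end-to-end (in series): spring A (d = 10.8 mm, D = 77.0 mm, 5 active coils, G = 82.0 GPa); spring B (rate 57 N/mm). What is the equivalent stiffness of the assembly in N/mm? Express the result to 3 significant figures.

29.5 N/mm

k_A = Gd⁴/(8D³N_a) = (82.0×10³)(10.8⁴)/(8·77.0³·5) = 61.091 N/mm
Series: 1/k_eq = 1/61.091 + 1/57 = 0.033913; k_eq = 29.487 N/mm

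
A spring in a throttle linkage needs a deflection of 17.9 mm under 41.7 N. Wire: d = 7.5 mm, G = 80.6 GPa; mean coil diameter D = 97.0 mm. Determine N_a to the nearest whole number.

Required rate k = F/δ = 41.7/17.9 = 2.3296 N/mm
N_a = Gd⁴/(8D³k) = (80.6×10³ × 7.5⁴)/(8 × 97.0³ × 2.3296)
    = 2.55023e+08 / 1.70094e+07 = 14.99 → 15 coils

15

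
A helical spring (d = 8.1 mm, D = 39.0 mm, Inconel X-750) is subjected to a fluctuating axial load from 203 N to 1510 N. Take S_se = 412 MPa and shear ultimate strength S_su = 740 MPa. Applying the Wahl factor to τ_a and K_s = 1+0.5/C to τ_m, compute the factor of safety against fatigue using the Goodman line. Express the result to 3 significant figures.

1.58

C = D/d = 39.0/8.1 = 4.8148; K_W = (4C−1)/(4C−4)+0.615/C = 1.3243; K_s = 1+0.5/C = 1.1038
F_a = (F_max−F_min)/2 = 653.5 N; F_m = (F_max+F_min)/2 = 856.5 N
τ_a = K_W·8F_aD/(πd³) = 1.3243 × 122.12 = 161.73 MPa
τ_m = K_s·8F_mD/(πd³) = 1.1038 × 160.06 = 176.68 MPa
Goodman: 1/n_f = τ_a/S_se + τ_m/S_su = 161.73/412 + 176.68/740 = 0.39255 + 0.23876 = 0.63131
n_f = 1/0.63131 = 1.584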